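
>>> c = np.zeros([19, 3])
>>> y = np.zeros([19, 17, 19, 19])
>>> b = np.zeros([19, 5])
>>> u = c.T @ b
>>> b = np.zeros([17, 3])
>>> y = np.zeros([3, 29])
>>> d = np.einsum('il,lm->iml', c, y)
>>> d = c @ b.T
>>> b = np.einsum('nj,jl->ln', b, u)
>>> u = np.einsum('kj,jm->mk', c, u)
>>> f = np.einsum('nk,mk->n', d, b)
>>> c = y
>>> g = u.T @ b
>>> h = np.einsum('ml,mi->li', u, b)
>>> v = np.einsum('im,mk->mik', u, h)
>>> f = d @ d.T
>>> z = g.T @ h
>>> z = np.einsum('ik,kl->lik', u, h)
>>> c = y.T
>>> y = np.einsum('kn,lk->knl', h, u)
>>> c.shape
(29, 3)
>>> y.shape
(19, 17, 5)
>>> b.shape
(5, 17)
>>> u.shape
(5, 19)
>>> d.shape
(19, 17)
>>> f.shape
(19, 19)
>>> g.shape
(19, 17)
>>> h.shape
(19, 17)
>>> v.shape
(19, 5, 17)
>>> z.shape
(17, 5, 19)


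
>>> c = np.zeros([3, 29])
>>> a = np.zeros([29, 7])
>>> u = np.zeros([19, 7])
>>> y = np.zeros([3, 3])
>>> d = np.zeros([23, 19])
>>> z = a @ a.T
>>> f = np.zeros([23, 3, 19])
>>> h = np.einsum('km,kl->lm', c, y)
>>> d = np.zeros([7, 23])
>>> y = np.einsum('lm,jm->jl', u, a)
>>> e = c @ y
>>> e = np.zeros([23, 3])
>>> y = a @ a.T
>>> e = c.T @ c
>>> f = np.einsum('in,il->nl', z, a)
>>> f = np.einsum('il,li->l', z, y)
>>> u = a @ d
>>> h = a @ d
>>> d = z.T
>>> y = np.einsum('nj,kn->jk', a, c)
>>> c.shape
(3, 29)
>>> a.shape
(29, 7)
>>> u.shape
(29, 23)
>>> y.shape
(7, 3)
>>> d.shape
(29, 29)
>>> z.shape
(29, 29)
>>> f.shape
(29,)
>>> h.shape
(29, 23)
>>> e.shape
(29, 29)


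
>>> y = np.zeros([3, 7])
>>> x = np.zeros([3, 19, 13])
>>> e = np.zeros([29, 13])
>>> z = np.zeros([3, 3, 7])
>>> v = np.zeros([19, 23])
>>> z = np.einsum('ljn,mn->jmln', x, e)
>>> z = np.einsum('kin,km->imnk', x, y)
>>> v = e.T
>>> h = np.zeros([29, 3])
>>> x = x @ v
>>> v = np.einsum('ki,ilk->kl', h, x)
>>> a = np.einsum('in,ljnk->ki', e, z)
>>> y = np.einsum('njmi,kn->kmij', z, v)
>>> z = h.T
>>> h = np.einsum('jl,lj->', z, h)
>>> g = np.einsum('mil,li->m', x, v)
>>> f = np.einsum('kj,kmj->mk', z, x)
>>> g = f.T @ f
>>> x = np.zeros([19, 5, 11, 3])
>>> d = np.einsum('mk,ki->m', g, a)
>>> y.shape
(29, 13, 3, 7)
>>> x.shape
(19, 5, 11, 3)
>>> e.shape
(29, 13)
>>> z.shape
(3, 29)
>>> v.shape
(29, 19)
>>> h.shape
()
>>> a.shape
(3, 29)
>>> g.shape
(3, 3)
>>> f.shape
(19, 3)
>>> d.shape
(3,)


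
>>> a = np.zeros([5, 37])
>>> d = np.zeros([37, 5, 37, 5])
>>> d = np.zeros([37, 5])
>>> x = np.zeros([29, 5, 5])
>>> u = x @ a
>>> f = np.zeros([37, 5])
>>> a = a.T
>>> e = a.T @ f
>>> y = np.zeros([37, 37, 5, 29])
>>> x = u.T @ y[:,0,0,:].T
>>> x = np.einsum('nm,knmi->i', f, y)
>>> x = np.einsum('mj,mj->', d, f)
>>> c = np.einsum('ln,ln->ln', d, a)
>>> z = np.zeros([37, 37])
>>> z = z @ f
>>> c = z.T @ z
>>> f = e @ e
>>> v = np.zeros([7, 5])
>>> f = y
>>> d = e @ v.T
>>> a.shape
(37, 5)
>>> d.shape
(5, 7)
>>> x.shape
()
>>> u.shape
(29, 5, 37)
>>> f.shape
(37, 37, 5, 29)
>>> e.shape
(5, 5)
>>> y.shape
(37, 37, 5, 29)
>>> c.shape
(5, 5)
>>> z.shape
(37, 5)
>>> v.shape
(7, 5)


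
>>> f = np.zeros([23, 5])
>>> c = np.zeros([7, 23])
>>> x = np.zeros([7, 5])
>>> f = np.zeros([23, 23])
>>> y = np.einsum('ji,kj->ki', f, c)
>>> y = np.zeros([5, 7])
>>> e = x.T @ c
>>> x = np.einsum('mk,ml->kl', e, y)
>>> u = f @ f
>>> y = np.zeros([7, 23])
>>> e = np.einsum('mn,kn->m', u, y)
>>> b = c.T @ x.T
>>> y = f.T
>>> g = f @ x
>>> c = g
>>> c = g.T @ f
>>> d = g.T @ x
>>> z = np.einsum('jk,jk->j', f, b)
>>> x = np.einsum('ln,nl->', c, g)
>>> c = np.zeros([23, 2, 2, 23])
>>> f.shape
(23, 23)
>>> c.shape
(23, 2, 2, 23)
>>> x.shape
()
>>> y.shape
(23, 23)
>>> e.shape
(23,)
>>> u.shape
(23, 23)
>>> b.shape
(23, 23)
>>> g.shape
(23, 7)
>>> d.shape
(7, 7)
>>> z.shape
(23,)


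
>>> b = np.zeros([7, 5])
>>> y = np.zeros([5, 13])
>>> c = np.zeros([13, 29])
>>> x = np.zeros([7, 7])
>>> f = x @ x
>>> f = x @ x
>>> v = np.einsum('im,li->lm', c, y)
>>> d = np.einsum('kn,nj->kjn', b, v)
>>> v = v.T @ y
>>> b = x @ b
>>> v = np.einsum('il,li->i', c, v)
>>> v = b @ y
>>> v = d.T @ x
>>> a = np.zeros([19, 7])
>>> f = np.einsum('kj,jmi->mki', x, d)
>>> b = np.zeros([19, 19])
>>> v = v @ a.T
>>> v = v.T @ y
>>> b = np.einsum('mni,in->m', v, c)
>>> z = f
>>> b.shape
(19,)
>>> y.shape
(5, 13)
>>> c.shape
(13, 29)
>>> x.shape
(7, 7)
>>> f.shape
(29, 7, 5)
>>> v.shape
(19, 29, 13)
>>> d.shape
(7, 29, 5)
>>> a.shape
(19, 7)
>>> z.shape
(29, 7, 5)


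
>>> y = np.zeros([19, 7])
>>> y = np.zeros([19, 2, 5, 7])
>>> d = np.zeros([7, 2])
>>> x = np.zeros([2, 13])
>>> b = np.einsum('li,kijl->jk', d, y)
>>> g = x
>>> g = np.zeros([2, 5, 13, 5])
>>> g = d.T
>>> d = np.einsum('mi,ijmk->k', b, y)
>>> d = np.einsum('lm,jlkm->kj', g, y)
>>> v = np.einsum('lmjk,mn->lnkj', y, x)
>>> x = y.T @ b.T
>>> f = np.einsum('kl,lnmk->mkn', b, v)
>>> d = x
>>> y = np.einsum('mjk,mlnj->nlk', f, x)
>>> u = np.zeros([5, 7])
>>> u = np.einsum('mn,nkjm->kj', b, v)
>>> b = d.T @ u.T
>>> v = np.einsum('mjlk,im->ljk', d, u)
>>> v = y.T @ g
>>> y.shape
(2, 5, 13)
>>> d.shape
(7, 5, 2, 5)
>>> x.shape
(7, 5, 2, 5)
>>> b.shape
(5, 2, 5, 13)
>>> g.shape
(2, 7)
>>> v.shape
(13, 5, 7)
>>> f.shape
(7, 5, 13)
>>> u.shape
(13, 7)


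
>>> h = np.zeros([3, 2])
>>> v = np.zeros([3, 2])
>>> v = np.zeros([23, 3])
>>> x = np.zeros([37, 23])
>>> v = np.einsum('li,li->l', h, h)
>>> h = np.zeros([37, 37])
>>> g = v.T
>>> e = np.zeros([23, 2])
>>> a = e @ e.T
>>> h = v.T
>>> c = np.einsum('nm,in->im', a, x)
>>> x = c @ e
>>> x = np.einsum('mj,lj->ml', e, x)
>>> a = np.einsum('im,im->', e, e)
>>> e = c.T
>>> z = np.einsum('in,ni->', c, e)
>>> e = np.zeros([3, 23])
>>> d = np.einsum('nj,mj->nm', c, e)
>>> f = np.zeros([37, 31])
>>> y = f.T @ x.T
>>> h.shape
(3,)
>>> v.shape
(3,)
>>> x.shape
(23, 37)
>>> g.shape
(3,)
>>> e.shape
(3, 23)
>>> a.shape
()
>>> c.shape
(37, 23)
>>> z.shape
()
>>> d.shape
(37, 3)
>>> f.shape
(37, 31)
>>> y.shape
(31, 23)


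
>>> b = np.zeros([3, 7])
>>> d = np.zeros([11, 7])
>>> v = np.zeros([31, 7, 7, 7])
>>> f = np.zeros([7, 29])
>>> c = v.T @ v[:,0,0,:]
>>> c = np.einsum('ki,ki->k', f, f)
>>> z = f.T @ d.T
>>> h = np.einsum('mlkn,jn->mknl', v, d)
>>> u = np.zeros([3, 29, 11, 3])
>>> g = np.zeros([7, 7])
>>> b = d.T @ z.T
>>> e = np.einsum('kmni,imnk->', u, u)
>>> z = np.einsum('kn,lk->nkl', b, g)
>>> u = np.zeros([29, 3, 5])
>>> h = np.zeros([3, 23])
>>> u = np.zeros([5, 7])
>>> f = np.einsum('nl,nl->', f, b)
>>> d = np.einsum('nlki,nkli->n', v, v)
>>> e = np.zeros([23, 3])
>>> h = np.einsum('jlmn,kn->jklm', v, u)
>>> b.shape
(7, 29)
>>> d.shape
(31,)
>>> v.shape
(31, 7, 7, 7)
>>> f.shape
()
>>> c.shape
(7,)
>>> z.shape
(29, 7, 7)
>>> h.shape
(31, 5, 7, 7)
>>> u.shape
(5, 7)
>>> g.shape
(7, 7)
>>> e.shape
(23, 3)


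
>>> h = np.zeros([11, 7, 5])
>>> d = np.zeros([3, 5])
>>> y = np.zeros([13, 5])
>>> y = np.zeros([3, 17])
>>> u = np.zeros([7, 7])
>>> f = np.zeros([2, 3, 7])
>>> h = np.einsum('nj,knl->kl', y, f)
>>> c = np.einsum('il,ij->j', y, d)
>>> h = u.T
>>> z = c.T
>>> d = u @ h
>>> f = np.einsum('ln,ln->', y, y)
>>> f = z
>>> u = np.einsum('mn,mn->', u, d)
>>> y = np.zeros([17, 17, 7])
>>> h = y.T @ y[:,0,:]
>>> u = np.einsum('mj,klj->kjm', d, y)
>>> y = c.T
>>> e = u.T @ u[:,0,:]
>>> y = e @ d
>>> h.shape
(7, 17, 7)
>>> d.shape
(7, 7)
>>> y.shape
(7, 7, 7)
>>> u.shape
(17, 7, 7)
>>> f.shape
(5,)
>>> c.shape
(5,)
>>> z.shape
(5,)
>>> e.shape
(7, 7, 7)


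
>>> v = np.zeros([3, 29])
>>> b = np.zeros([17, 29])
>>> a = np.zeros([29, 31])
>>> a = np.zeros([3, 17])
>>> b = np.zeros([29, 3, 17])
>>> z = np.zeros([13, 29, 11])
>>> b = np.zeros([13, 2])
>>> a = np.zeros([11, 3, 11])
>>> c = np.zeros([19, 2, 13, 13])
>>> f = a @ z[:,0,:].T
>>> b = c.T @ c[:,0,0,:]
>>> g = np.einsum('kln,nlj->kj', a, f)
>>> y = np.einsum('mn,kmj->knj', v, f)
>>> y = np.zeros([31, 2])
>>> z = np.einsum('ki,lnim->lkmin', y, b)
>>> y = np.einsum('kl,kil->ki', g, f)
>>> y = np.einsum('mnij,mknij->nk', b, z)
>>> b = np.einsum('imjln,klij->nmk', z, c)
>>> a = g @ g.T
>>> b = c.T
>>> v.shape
(3, 29)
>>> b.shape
(13, 13, 2, 19)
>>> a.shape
(11, 11)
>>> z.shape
(13, 31, 13, 2, 13)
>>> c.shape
(19, 2, 13, 13)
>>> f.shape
(11, 3, 13)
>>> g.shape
(11, 13)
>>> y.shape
(13, 31)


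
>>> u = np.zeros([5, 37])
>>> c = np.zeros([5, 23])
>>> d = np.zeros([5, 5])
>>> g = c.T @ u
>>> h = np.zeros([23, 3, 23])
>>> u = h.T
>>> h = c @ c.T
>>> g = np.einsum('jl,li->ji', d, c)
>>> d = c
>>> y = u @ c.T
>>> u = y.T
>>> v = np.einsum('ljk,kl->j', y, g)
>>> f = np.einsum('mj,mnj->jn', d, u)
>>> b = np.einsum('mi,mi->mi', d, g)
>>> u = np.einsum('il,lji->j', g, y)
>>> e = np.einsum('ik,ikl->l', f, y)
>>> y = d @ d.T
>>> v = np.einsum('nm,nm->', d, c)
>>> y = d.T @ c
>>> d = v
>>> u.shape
(3,)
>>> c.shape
(5, 23)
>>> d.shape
()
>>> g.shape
(5, 23)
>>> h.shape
(5, 5)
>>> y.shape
(23, 23)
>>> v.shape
()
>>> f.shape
(23, 3)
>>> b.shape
(5, 23)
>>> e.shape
(5,)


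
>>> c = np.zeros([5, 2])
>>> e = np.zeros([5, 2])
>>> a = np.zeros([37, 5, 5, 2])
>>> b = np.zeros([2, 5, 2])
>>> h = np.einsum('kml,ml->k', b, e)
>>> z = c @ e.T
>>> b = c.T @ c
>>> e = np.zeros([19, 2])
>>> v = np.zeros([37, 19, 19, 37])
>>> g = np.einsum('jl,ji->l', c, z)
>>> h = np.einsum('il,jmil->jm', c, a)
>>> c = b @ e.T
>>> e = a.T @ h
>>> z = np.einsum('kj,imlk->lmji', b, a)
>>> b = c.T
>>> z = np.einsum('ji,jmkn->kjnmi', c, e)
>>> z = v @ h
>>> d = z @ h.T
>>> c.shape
(2, 19)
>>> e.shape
(2, 5, 5, 5)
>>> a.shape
(37, 5, 5, 2)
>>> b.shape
(19, 2)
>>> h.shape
(37, 5)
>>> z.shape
(37, 19, 19, 5)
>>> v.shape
(37, 19, 19, 37)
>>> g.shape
(2,)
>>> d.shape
(37, 19, 19, 37)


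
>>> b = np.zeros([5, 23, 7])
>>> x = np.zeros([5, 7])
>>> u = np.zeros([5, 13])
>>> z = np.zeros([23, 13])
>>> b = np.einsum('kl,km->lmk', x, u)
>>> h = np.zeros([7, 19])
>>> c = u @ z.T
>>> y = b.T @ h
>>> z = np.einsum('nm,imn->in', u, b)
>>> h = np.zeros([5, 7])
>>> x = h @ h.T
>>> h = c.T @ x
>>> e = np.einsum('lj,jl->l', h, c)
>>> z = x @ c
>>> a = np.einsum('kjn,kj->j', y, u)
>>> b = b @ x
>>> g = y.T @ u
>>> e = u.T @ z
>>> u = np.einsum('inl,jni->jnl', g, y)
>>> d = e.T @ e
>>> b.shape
(7, 13, 5)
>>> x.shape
(5, 5)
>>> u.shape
(5, 13, 13)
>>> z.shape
(5, 23)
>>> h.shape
(23, 5)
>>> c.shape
(5, 23)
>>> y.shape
(5, 13, 19)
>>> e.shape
(13, 23)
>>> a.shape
(13,)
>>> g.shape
(19, 13, 13)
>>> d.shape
(23, 23)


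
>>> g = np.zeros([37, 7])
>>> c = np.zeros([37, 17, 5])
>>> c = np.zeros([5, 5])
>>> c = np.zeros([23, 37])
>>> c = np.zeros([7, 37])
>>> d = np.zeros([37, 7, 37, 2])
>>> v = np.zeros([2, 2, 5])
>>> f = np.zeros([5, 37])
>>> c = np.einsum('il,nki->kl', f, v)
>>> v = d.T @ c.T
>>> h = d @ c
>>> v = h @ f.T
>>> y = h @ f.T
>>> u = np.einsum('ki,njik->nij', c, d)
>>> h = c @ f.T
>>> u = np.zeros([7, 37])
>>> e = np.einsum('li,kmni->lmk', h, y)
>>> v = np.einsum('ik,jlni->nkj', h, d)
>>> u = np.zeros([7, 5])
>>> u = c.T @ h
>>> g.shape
(37, 7)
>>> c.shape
(2, 37)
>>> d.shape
(37, 7, 37, 2)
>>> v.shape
(37, 5, 37)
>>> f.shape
(5, 37)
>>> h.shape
(2, 5)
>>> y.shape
(37, 7, 37, 5)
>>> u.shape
(37, 5)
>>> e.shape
(2, 7, 37)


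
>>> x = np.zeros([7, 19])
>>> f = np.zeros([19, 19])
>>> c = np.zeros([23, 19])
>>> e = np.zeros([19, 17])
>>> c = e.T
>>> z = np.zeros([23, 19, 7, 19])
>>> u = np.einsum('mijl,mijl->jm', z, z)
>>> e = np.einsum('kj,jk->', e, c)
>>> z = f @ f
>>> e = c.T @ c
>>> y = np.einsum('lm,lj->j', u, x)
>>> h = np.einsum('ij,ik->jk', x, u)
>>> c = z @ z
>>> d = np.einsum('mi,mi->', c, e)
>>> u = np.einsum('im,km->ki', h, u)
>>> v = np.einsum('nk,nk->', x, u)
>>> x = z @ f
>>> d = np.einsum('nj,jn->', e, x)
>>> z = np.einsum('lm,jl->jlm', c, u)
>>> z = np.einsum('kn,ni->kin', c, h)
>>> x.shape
(19, 19)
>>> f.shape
(19, 19)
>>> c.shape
(19, 19)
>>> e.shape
(19, 19)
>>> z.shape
(19, 23, 19)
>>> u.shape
(7, 19)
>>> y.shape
(19,)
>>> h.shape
(19, 23)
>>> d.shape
()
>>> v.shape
()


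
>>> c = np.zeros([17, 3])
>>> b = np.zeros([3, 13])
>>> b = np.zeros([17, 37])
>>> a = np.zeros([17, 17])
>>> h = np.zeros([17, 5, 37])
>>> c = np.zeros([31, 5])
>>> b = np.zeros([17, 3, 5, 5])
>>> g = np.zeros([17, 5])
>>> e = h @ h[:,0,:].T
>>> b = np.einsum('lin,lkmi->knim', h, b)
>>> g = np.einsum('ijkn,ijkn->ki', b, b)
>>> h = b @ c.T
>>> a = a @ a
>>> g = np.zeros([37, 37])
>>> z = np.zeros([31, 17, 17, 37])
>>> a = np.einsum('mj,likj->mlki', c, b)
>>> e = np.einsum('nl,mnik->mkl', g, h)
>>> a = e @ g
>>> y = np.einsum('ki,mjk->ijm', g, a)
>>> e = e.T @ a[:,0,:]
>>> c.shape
(31, 5)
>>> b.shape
(3, 37, 5, 5)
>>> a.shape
(3, 31, 37)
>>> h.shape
(3, 37, 5, 31)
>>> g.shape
(37, 37)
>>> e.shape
(37, 31, 37)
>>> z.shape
(31, 17, 17, 37)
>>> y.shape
(37, 31, 3)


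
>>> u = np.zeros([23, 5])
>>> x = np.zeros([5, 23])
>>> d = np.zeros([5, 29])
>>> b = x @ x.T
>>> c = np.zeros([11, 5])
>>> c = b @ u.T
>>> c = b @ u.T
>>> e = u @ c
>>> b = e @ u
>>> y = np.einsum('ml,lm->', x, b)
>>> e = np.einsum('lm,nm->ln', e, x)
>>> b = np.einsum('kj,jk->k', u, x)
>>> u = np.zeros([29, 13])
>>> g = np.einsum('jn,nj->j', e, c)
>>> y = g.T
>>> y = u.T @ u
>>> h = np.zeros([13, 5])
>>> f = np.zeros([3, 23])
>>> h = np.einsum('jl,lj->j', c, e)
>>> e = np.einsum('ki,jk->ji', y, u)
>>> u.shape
(29, 13)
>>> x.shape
(5, 23)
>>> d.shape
(5, 29)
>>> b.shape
(23,)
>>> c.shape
(5, 23)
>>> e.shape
(29, 13)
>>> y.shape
(13, 13)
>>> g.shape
(23,)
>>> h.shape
(5,)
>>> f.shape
(3, 23)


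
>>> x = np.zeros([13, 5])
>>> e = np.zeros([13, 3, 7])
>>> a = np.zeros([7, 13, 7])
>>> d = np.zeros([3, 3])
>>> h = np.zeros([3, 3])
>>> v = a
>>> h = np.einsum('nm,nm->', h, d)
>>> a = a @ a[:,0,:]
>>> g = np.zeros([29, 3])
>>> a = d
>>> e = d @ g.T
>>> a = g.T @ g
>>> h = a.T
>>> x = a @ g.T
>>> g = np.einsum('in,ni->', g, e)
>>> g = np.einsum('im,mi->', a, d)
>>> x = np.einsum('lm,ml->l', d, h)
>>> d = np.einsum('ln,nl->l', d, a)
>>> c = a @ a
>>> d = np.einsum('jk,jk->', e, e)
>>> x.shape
(3,)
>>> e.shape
(3, 29)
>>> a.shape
(3, 3)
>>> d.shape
()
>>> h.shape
(3, 3)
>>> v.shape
(7, 13, 7)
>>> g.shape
()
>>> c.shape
(3, 3)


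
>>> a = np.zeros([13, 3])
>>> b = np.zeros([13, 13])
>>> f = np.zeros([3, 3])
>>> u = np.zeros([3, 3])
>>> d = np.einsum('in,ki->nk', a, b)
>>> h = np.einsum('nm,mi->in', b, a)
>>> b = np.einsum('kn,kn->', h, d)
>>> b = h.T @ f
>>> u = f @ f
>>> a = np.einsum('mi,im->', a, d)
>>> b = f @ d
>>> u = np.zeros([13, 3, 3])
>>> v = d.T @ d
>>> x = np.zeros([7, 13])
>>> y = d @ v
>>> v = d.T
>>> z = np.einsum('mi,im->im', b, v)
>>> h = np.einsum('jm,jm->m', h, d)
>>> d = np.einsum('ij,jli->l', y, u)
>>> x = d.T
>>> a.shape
()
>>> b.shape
(3, 13)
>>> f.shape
(3, 3)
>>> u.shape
(13, 3, 3)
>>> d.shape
(3,)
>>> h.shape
(13,)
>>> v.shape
(13, 3)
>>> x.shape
(3,)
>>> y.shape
(3, 13)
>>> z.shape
(13, 3)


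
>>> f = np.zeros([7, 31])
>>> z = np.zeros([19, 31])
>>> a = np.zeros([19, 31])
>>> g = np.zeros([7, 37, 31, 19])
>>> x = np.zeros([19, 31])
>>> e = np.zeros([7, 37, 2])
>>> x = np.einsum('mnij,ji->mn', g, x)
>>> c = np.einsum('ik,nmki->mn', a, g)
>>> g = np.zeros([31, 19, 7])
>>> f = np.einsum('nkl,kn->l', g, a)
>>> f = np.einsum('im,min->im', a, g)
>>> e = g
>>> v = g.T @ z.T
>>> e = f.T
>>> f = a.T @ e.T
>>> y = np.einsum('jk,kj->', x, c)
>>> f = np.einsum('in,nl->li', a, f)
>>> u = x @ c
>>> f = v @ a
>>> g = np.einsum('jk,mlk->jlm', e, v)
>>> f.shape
(7, 19, 31)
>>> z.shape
(19, 31)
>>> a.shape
(19, 31)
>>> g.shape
(31, 19, 7)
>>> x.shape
(7, 37)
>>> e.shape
(31, 19)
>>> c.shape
(37, 7)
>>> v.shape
(7, 19, 19)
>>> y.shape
()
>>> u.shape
(7, 7)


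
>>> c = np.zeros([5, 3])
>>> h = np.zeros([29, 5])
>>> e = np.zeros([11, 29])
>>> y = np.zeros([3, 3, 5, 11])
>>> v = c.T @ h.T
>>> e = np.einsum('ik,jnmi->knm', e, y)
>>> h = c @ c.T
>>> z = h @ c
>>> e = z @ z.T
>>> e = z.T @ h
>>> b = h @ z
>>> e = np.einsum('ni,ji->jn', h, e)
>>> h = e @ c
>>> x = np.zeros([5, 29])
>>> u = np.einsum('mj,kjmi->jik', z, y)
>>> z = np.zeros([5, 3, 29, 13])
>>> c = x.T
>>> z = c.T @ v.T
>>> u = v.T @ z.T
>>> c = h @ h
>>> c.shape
(3, 3)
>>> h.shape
(3, 3)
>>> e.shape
(3, 5)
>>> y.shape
(3, 3, 5, 11)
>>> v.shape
(3, 29)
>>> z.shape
(5, 3)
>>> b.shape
(5, 3)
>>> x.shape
(5, 29)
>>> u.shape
(29, 5)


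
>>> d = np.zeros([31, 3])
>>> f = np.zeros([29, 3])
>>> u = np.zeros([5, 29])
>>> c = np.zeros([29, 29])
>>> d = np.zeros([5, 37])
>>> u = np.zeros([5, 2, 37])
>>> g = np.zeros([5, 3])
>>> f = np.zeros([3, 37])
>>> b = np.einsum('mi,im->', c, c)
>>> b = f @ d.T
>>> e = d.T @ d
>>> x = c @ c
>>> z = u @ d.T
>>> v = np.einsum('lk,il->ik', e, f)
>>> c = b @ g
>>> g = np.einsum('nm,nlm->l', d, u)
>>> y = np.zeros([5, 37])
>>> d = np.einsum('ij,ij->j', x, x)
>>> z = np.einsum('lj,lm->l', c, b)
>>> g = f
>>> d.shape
(29,)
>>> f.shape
(3, 37)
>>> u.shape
(5, 2, 37)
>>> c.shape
(3, 3)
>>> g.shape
(3, 37)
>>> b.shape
(3, 5)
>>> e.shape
(37, 37)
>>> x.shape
(29, 29)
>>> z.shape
(3,)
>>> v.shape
(3, 37)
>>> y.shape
(5, 37)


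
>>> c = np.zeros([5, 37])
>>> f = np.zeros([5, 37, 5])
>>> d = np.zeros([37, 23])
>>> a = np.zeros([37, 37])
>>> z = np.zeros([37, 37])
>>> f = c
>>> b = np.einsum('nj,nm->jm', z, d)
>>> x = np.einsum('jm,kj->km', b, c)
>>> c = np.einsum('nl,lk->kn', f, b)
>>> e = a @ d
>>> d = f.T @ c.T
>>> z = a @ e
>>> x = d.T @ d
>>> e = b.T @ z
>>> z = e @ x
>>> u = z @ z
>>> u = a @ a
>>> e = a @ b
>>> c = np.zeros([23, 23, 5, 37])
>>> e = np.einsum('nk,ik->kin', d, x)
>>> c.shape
(23, 23, 5, 37)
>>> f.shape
(5, 37)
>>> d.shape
(37, 23)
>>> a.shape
(37, 37)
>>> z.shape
(23, 23)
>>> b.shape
(37, 23)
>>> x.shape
(23, 23)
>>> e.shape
(23, 23, 37)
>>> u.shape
(37, 37)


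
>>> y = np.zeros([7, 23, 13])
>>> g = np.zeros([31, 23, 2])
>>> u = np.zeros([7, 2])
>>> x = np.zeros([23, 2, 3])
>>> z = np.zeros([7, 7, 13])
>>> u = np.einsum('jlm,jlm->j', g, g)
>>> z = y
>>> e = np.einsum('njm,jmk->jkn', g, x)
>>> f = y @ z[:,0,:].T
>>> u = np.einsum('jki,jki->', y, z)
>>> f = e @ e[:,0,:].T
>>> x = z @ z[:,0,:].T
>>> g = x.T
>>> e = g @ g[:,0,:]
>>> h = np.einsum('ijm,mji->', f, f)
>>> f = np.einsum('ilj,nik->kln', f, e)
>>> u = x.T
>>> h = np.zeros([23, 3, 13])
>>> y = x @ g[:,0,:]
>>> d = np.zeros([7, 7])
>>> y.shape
(7, 23, 7)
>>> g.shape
(7, 23, 7)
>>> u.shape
(7, 23, 7)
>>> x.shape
(7, 23, 7)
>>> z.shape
(7, 23, 13)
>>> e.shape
(7, 23, 7)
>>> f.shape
(7, 3, 7)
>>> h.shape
(23, 3, 13)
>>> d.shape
(7, 7)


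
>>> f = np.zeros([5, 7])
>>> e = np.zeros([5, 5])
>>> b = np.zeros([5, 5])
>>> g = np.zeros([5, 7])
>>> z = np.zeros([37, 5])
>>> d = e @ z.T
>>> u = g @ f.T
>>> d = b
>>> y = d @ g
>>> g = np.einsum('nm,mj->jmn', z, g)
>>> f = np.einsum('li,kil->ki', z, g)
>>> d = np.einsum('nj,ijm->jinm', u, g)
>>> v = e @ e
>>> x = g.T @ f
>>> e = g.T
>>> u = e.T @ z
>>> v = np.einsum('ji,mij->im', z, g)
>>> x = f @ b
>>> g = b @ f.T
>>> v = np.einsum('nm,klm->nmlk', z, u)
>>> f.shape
(7, 5)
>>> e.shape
(37, 5, 7)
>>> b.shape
(5, 5)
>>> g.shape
(5, 7)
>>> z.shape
(37, 5)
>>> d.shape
(5, 7, 5, 37)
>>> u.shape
(7, 5, 5)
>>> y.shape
(5, 7)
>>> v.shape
(37, 5, 5, 7)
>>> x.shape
(7, 5)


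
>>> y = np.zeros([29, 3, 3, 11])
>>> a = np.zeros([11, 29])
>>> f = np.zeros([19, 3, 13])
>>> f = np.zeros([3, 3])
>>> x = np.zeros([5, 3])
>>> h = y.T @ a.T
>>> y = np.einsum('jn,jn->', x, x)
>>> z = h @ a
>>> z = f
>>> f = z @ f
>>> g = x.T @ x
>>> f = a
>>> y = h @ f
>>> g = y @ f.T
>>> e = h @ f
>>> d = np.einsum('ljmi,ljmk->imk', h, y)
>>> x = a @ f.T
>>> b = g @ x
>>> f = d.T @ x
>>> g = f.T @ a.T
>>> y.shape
(11, 3, 3, 29)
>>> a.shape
(11, 29)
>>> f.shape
(29, 3, 11)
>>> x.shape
(11, 11)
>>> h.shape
(11, 3, 3, 11)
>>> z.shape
(3, 3)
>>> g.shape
(11, 3, 11)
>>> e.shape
(11, 3, 3, 29)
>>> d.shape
(11, 3, 29)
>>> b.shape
(11, 3, 3, 11)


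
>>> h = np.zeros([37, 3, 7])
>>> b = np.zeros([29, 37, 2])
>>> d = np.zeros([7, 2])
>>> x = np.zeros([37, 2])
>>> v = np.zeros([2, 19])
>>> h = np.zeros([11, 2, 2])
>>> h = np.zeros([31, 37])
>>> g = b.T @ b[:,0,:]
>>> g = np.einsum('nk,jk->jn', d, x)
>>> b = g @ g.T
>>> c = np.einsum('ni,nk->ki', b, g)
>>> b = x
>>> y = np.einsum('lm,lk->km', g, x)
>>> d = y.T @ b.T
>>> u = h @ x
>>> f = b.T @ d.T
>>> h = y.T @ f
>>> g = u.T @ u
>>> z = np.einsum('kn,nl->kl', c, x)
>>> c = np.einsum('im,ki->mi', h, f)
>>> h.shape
(7, 7)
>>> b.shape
(37, 2)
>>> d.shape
(7, 37)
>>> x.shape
(37, 2)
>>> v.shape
(2, 19)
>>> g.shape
(2, 2)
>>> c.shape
(7, 7)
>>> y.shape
(2, 7)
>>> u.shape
(31, 2)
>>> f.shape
(2, 7)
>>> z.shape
(7, 2)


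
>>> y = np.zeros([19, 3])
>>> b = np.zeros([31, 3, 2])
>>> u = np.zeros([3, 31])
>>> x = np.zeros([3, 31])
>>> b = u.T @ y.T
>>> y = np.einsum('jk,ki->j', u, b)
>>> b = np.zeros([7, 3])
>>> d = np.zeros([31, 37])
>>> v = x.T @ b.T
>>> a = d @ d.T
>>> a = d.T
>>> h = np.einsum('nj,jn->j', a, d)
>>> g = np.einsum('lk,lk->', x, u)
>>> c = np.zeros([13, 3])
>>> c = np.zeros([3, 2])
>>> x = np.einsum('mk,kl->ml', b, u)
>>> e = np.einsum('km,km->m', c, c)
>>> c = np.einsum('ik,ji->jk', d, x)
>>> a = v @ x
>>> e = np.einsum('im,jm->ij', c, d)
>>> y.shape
(3,)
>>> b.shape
(7, 3)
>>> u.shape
(3, 31)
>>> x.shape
(7, 31)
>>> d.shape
(31, 37)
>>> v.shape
(31, 7)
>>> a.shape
(31, 31)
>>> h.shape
(31,)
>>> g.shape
()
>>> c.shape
(7, 37)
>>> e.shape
(7, 31)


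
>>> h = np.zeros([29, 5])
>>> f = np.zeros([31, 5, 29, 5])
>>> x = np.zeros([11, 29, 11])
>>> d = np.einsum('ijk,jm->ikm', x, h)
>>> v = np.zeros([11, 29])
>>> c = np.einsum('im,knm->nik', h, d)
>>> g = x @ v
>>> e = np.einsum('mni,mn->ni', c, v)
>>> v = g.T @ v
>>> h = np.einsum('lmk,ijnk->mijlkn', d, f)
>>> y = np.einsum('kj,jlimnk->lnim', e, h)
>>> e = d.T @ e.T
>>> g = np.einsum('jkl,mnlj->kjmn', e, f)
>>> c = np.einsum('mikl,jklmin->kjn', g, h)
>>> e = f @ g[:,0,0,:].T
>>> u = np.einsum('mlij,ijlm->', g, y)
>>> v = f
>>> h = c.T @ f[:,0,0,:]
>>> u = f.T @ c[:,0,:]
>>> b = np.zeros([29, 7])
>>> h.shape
(29, 11, 5)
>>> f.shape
(31, 5, 29, 5)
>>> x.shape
(11, 29, 11)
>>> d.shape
(11, 11, 5)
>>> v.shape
(31, 5, 29, 5)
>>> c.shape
(31, 11, 29)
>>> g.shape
(11, 5, 31, 5)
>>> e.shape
(31, 5, 29, 11)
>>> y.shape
(31, 5, 5, 11)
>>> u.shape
(5, 29, 5, 29)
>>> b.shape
(29, 7)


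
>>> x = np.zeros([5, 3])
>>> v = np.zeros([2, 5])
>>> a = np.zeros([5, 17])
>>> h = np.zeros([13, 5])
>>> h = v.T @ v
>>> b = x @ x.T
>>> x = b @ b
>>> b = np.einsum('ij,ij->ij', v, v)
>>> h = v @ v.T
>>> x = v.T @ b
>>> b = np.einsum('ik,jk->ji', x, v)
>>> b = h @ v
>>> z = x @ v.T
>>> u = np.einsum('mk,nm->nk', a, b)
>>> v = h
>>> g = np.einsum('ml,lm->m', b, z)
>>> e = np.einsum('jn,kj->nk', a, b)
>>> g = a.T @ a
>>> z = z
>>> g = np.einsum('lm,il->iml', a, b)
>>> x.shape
(5, 5)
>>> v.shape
(2, 2)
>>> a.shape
(5, 17)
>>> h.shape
(2, 2)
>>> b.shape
(2, 5)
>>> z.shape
(5, 2)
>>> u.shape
(2, 17)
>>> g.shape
(2, 17, 5)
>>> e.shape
(17, 2)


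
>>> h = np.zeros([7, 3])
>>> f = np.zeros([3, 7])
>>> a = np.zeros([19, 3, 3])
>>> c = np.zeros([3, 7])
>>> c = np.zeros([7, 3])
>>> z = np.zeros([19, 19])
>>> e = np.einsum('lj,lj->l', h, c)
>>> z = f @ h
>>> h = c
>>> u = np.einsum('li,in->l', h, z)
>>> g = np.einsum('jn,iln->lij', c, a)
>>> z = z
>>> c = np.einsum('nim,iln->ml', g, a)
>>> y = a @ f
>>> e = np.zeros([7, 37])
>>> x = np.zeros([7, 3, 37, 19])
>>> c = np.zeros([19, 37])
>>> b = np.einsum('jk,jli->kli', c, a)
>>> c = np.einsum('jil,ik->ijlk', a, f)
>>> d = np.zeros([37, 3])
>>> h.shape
(7, 3)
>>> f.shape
(3, 7)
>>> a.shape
(19, 3, 3)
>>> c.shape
(3, 19, 3, 7)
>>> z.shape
(3, 3)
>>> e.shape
(7, 37)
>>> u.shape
(7,)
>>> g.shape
(3, 19, 7)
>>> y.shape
(19, 3, 7)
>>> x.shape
(7, 3, 37, 19)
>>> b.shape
(37, 3, 3)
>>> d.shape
(37, 3)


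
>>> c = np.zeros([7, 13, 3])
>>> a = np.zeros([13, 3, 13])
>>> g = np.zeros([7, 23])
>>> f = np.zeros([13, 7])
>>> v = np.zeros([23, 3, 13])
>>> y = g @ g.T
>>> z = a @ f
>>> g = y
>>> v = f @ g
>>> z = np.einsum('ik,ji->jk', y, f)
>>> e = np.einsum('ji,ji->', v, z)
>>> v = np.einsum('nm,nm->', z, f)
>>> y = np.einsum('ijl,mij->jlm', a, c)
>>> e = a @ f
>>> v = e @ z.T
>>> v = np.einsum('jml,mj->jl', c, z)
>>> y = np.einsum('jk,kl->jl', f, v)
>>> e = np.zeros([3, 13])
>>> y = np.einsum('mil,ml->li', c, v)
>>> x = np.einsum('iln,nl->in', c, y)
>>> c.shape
(7, 13, 3)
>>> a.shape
(13, 3, 13)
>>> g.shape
(7, 7)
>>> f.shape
(13, 7)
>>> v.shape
(7, 3)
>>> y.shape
(3, 13)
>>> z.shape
(13, 7)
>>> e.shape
(3, 13)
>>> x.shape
(7, 3)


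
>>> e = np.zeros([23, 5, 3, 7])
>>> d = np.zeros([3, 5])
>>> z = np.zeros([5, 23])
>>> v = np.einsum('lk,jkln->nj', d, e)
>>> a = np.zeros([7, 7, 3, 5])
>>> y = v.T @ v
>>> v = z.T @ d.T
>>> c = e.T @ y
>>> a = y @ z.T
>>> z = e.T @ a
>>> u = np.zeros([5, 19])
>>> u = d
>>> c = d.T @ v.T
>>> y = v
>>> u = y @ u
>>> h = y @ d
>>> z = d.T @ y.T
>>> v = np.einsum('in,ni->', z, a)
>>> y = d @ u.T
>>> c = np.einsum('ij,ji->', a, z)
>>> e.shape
(23, 5, 3, 7)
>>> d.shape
(3, 5)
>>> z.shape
(5, 23)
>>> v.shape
()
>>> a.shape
(23, 5)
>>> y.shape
(3, 23)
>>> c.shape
()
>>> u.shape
(23, 5)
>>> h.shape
(23, 5)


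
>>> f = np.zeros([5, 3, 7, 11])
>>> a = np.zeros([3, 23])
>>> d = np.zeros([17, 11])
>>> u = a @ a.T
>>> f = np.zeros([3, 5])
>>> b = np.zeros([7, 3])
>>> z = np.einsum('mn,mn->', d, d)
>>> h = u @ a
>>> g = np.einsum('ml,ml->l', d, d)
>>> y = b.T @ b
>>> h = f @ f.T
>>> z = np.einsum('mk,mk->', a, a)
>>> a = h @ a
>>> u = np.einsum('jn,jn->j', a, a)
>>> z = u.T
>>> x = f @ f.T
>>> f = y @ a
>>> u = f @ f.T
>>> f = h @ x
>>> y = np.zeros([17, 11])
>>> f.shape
(3, 3)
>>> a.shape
(3, 23)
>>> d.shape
(17, 11)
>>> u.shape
(3, 3)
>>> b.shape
(7, 3)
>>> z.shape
(3,)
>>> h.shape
(3, 3)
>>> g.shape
(11,)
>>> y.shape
(17, 11)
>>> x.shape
(3, 3)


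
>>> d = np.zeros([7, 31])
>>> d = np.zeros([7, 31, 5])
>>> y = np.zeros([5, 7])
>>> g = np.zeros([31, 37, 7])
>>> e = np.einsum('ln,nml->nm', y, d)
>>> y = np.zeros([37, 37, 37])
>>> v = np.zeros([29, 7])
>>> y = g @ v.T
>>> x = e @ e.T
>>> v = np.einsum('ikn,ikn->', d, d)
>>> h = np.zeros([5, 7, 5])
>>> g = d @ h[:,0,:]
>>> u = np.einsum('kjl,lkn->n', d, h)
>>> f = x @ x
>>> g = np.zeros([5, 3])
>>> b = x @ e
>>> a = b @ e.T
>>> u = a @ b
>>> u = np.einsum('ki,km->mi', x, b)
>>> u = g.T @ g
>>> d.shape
(7, 31, 5)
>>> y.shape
(31, 37, 29)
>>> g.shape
(5, 3)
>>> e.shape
(7, 31)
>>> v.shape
()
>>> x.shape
(7, 7)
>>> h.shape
(5, 7, 5)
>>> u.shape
(3, 3)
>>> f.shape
(7, 7)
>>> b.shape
(7, 31)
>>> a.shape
(7, 7)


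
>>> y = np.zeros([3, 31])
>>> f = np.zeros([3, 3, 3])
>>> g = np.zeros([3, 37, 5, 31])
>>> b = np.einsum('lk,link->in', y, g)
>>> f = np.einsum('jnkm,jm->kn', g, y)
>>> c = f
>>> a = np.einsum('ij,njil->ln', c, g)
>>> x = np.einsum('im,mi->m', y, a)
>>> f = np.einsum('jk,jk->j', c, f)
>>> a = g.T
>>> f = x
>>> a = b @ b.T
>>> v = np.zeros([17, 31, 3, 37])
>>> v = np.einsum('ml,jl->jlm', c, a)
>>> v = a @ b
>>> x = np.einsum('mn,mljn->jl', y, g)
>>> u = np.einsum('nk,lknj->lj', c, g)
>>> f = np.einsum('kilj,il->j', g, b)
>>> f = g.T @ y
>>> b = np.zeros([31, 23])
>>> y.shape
(3, 31)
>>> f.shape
(31, 5, 37, 31)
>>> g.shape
(3, 37, 5, 31)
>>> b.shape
(31, 23)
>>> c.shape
(5, 37)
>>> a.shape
(37, 37)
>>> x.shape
(5, 37)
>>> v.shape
(37, 5)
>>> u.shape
(3, 31)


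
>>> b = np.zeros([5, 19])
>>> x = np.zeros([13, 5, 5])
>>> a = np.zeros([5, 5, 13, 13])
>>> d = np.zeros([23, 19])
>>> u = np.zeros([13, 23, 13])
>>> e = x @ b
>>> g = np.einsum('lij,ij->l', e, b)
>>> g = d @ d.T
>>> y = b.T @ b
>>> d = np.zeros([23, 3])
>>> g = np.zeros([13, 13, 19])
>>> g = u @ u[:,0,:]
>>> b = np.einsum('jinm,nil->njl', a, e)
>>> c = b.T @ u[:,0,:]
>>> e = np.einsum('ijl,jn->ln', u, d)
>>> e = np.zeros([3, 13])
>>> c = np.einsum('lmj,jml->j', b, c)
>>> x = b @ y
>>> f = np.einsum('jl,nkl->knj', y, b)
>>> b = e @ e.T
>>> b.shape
(3, 3)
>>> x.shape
(13, 5, 19)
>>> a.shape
(5, 5, 13, 13)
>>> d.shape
(23, 3)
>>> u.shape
(13, 23, 13)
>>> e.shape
(3, 13)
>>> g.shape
(13, 23, 13)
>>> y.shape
(19, 19)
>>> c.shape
(19,)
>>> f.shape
(5, 13, 19)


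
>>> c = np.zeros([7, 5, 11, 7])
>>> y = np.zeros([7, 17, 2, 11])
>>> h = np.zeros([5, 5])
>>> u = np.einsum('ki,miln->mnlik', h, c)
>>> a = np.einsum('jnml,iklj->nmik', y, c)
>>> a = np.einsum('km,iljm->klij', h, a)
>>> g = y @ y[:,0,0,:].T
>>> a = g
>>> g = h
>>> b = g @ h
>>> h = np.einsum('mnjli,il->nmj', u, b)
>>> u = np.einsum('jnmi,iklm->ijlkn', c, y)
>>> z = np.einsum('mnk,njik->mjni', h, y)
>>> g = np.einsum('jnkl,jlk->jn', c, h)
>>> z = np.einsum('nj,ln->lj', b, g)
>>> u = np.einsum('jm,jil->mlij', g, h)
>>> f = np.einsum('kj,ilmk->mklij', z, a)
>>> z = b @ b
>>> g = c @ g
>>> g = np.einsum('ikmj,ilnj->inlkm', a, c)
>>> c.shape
(7, 5, 11, 7)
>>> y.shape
(7, 17, 2, 11)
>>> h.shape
(7, 7, 11)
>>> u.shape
(5, 11, 7, 7)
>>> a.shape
(7, 17, 2, 7)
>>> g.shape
(7, 11, 5, 17, 2)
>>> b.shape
(5, 5)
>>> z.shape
(5, 5)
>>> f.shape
(2, 7, 17, 7, 5)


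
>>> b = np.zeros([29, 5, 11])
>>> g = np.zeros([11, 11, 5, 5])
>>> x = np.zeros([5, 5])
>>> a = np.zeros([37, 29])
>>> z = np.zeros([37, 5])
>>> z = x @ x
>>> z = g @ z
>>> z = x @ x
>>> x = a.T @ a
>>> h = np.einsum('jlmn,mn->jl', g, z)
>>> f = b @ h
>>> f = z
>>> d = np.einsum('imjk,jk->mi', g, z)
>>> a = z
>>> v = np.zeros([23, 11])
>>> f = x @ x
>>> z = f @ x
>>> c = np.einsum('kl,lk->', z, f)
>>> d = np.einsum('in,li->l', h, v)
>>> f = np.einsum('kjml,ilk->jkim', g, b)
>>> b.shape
(29, 5, 11)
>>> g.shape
(11, 11, 5, 5)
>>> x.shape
(29, 29)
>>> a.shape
(5, 5)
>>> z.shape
(29, 29)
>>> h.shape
(11, 11)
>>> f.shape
(11, 11, 29, 5)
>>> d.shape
(23,)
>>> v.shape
(23, 11)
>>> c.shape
()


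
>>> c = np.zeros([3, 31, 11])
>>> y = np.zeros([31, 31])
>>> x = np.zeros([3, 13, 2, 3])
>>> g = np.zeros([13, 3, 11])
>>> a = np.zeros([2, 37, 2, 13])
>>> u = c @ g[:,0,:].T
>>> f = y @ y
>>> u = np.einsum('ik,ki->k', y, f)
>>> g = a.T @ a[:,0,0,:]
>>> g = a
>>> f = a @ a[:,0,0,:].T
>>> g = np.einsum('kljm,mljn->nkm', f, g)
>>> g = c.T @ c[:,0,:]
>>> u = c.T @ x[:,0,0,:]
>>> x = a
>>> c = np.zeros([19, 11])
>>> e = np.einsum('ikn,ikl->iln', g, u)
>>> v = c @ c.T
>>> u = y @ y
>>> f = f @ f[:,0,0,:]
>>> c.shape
(19, 11)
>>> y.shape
(31, 31)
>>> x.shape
(2, 37, 2, 13)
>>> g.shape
(11, 31, 11)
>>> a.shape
(2, 37, 2, 13)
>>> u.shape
(31, 31)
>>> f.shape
(2, 37, 2, 2)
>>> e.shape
(11, 3, 11)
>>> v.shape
(19, 19)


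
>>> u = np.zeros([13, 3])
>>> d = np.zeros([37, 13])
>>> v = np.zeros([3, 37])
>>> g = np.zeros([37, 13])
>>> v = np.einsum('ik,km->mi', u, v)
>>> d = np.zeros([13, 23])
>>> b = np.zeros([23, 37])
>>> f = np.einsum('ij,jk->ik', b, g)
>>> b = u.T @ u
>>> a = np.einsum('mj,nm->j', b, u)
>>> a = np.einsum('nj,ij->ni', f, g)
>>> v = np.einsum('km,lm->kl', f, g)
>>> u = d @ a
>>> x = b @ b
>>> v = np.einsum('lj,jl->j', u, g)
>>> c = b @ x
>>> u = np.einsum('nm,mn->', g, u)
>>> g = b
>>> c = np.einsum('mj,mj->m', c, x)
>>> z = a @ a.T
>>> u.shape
()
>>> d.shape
(13, 23)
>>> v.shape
(37,)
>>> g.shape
(3, 3)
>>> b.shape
(3, 3)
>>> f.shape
(23, 13)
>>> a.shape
(23, 37)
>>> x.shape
(3, 3)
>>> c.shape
(3,)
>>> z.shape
(23, 23)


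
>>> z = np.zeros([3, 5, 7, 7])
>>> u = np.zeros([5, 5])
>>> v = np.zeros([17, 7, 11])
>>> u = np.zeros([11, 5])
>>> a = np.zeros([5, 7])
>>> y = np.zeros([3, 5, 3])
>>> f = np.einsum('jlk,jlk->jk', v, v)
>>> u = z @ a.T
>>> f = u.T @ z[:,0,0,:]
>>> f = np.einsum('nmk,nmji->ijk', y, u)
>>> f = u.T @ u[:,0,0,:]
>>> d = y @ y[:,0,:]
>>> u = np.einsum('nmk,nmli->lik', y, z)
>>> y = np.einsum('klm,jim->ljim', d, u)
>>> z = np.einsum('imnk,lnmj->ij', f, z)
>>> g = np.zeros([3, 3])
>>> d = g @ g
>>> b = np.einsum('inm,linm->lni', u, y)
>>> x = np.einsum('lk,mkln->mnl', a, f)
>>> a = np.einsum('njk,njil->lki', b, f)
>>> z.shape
(5, 7)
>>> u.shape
(7, 7, 3)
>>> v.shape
(17, 7, 11)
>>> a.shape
(5, 7, 5)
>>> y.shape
(5, 7, 7, 3)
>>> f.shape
(5, 7, 5, 5)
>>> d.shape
(3, 3)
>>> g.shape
(3, 3)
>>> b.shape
(5, 7, 7)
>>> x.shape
(5, 5, 5)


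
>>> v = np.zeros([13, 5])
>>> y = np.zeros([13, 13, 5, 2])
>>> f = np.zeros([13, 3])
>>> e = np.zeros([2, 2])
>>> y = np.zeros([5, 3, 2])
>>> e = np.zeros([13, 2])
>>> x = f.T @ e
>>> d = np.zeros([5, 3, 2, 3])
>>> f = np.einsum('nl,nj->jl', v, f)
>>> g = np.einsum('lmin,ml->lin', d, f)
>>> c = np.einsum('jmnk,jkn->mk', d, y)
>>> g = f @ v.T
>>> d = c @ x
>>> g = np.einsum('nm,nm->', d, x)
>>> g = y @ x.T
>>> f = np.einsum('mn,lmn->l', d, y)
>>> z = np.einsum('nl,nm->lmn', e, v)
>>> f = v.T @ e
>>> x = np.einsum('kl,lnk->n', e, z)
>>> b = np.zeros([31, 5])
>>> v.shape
(13, 5)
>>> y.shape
(5, 3, 2)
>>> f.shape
(5, 2)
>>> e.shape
(13, 2)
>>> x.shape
(5,)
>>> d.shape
(3, 2)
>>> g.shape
(5, 3, 3)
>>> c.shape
(3, 3)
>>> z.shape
(2, 5, 13)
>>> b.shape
(31, 5)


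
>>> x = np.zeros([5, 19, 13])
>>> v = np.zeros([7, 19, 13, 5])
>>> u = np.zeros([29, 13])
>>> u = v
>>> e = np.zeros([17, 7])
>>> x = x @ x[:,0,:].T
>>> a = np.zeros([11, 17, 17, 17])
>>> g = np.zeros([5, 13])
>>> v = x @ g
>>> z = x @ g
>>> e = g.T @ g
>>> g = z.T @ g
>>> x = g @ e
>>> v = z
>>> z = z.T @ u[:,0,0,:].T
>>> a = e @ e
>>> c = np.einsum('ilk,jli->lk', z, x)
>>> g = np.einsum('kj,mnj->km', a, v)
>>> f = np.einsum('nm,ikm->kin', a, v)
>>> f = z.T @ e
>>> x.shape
(13, 19, 13)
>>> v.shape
(5, 19, 13)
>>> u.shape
(7, 19, 13, 5)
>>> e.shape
(13, 13)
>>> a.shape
(13, 13)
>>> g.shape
(13, 5)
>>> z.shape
(13, 19, 7)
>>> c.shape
(19, 7)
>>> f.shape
(7, 19, 13)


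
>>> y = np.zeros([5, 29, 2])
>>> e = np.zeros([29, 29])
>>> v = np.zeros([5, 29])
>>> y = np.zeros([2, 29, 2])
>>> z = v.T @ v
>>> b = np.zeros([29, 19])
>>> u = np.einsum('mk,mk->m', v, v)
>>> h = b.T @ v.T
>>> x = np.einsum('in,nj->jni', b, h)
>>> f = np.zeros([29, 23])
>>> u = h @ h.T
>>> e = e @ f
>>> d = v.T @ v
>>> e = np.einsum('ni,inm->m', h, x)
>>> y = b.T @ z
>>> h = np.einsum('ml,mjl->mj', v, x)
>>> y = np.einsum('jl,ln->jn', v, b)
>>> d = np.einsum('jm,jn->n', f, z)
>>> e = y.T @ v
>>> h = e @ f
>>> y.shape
(5, 19)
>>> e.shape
(19, 29)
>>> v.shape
(5, 29)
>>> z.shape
(29, 29)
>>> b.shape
(29, 19)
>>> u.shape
(19, 19)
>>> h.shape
(19, 23)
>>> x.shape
(5, 19, 29)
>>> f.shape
(29, 23)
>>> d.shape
(29,)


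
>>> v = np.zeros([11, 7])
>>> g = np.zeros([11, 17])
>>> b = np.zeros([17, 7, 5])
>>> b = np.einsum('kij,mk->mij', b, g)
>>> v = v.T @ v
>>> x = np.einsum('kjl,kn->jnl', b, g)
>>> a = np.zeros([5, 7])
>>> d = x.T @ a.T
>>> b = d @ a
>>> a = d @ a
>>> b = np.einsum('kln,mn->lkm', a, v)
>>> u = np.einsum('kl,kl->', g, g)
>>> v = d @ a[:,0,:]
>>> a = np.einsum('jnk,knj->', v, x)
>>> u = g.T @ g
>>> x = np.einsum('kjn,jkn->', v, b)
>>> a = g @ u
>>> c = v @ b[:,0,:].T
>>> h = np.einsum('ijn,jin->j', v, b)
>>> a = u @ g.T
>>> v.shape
(5, 17, 7)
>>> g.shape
(11, 17)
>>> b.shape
(17, 5, 7)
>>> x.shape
()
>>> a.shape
(17, 11)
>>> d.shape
(5, 17, 5)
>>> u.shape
(17, 17)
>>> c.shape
(5, 17, 17)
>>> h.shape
(17,)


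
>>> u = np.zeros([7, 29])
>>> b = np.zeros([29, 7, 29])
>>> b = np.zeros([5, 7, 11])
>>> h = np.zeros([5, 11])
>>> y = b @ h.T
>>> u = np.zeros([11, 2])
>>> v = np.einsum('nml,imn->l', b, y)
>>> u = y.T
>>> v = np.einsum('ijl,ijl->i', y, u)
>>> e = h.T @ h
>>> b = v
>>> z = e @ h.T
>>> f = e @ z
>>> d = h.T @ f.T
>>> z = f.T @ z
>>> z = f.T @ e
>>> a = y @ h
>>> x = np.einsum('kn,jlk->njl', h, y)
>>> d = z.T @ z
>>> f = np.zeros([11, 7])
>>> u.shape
(5, 7, 5)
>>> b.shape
(5,)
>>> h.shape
(5, 11)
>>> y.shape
(5, 7, 5)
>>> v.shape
(5,)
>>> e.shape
(11, 11)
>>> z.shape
(5, 11)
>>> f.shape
(11, 7)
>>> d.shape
(11, 11)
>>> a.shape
(5, 7, 11)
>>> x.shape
(11, 5, 7)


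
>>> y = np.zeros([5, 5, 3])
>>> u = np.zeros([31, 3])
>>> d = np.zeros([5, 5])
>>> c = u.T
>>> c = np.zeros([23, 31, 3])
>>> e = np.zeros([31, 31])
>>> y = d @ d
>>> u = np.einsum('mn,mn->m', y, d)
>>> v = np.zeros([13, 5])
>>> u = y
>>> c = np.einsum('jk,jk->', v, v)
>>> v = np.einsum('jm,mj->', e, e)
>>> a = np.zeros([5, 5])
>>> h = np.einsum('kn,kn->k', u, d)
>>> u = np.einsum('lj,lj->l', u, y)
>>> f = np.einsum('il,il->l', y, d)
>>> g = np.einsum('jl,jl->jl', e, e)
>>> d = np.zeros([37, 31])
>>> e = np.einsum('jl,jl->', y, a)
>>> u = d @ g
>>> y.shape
(5, 5)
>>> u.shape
(37, 31)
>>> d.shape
(37, 31)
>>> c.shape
()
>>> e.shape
()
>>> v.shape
()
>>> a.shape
(5, 5)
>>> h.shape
(5,)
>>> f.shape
(5,)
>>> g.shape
(31, 31)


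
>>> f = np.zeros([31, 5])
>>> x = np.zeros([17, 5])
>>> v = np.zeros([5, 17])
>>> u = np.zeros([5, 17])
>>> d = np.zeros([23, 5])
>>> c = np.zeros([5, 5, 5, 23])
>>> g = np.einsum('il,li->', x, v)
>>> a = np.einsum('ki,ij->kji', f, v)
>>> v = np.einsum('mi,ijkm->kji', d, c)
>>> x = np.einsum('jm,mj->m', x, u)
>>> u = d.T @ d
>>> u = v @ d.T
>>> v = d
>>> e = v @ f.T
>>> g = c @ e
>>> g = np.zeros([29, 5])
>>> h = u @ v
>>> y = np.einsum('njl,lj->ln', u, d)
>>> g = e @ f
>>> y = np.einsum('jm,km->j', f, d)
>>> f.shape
(31, 5)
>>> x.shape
(5,)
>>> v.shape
(23, 5)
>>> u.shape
(5, 5, 23)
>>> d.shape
(23, 5)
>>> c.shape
(5, 5, 5, 23)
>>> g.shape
(23, 5)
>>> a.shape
(31, 17, 5)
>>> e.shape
(23, 31)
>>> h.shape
(5, 5, 5)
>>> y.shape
(31,)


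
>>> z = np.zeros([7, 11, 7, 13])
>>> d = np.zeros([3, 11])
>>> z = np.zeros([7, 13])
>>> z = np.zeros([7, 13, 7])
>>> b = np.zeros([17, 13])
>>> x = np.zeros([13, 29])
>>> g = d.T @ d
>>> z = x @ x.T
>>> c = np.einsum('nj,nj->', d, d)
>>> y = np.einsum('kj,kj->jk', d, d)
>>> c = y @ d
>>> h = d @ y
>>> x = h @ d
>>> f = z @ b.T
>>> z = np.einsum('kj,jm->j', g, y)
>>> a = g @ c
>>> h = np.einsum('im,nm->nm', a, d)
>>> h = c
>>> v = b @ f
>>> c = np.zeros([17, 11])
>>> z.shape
(11,)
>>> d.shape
(3, 11)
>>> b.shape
(17, 13)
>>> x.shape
(3, 11)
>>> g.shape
(11, 11)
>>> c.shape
(17, 11)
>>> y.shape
(11, 3)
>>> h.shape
(11, 11)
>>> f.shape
(13, 17)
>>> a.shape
(11, 11)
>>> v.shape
(17, 17)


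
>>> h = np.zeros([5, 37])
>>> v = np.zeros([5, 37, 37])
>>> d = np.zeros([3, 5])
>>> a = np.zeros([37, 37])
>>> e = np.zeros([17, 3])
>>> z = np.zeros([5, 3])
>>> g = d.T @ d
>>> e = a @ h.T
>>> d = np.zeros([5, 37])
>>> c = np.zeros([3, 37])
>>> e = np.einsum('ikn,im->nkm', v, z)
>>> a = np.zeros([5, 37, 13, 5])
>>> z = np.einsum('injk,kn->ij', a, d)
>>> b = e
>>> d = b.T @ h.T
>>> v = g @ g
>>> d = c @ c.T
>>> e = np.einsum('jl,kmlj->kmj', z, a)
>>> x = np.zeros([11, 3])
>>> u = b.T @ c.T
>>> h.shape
(5, 37)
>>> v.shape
(5, 5)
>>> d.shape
(3, 3)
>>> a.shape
(5, 37, 13, 5)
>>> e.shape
(5, 37, 5)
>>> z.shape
(5, 13)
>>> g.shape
(5, 5)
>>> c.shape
(3, 37)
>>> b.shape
(37, 37, 3)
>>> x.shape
(11, 3)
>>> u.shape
(3, 37, 3)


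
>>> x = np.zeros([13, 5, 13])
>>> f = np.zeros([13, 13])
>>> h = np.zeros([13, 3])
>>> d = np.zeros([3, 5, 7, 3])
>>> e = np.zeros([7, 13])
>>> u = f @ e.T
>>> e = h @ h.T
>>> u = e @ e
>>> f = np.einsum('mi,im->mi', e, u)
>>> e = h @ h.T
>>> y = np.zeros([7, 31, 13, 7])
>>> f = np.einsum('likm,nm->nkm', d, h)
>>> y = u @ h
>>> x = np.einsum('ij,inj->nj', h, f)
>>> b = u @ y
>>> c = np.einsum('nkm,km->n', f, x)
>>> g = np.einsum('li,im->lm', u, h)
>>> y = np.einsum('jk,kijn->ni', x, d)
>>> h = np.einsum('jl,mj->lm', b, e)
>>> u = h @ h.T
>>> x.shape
(7, 3)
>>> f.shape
(13, 7, 3)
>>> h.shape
(3, 13)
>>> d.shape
(3, 5, 7, 3)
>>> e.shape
(13, 13)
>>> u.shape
(3, 3)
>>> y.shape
(3, 5)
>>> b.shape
(13, 3)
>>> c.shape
(13,)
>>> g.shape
(13, 3)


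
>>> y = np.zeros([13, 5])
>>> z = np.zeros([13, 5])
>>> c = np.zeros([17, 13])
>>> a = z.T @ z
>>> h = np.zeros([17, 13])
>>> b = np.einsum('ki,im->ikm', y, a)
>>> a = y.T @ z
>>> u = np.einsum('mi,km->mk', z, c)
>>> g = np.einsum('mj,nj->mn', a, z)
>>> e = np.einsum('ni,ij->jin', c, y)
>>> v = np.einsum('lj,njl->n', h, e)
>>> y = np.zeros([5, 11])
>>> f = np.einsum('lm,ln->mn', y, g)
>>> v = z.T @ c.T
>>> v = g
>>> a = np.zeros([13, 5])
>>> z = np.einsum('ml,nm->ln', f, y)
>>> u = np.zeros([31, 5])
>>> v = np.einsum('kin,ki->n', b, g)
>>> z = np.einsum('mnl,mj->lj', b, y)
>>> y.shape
(5, 11)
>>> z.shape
(5, 11)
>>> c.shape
(17, 13)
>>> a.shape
(13, 5)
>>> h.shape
(17, 13)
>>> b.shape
(5, 13, 5)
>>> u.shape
(31, 5)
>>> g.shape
(5, 13)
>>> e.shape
(5, 13, 17)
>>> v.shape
(5,)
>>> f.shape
(11, 13)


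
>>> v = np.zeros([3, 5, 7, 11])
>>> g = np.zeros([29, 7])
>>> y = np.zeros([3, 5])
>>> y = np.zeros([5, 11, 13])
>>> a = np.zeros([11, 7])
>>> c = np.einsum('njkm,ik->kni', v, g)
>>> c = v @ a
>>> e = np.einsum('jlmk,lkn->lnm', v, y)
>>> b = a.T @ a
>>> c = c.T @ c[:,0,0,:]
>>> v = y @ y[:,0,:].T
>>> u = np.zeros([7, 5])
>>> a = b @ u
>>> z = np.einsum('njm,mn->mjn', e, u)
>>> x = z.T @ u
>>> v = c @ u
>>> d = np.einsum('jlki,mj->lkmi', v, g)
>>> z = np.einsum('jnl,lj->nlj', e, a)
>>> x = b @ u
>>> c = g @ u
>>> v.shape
(7, 7, 5, 5)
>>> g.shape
(29, 7)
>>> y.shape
(5, 11, 13)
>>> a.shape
(7, 5)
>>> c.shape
(29, 5)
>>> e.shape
(5, 13, 7)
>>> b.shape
(7, 7)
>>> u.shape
(7, 5)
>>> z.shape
(13, 7, 5)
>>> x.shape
(7, 5)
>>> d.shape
(7, 5, 29, 5)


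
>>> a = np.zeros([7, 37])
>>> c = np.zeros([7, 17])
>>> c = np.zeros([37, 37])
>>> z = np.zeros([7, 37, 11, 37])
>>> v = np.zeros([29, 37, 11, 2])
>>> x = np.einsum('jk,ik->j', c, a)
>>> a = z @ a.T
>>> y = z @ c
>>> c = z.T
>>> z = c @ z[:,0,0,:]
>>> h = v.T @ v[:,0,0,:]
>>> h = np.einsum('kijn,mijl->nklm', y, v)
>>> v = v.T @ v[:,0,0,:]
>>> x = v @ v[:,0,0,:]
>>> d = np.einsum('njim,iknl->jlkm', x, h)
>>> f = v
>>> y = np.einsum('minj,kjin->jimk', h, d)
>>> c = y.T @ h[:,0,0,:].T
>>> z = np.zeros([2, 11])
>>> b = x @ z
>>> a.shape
(7, 37, 11, 7)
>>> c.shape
(11, 37, 7, 37)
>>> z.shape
(2, 11)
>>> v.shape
(2, 11, 37, 2)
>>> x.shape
(2, 11, 37, 2)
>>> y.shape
(29, 7, 37, 11)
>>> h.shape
(37, 7, 2, 29)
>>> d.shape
(11, 29, 7, 2)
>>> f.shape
(2, 11, 37, 2)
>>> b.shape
(2, 11, 37, 11)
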